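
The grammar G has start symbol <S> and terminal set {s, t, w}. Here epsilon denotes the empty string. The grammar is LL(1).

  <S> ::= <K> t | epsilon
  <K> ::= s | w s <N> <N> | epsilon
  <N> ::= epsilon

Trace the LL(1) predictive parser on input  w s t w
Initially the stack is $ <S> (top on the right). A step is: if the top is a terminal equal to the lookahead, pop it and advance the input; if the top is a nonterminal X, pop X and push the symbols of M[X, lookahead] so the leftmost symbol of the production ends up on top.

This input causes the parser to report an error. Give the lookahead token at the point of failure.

     Stack            Input      Action
  1  $ <S>            w s t w $  expand <S> ::= <K> t
  2  $ t <K>          w s t w $  expand <K> ::= w s <N> <N>
  3  $ t <N> <N> s w  w s t w $  match w
  4  $ t <N> <N> s    s t w $    match s
  5  $ t <N> <N>      t w $      expand <N> ::= epsilon
  6  $ t <N>          t w $      expand <N> ::= epsilon
  7  $ t              t w $      match t
  8  $                w $        error: stack empty but input remains

w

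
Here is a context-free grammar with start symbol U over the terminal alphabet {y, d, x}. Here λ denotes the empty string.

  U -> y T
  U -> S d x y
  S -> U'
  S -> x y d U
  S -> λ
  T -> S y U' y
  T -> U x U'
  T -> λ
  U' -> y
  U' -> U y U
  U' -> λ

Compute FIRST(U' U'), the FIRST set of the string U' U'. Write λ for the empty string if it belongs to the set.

{λ, d, x, y}

FIRST(U) = {d, x, y}  (via S d x y)
FIRST(U') = {λ, d, x, y}  (via U y U)
FIRST(S) = {λ, d, x, y}  (via U')
FIRST(T) = {λ, d, x, y}  (via S y U' y, U x U')
FIRST(U' U'): take FIRST of each symbol in turn, carrying on past any symbol whose FIRST contains λ; result {λ, d, x, y}.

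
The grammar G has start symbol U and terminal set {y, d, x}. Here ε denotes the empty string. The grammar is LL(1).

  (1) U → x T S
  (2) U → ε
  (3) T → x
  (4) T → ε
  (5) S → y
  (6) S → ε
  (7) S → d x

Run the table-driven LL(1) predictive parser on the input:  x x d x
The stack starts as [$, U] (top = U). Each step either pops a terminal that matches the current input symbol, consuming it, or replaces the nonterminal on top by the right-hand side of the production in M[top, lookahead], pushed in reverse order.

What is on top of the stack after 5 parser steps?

d

step 1: stack=$ U  input=x x d x $  — expand U → x T S
step 2: stack=$ S T x  input=x x d x $  — match x
step 3: stack=$ S T  input=x d x $  — expand T → x
step 4: stack=$ S x  input=x d x $  — match x
step 5: stack=$ S  input=d x $  — expand S → d x
Stack after step 5: $ x d (top = d).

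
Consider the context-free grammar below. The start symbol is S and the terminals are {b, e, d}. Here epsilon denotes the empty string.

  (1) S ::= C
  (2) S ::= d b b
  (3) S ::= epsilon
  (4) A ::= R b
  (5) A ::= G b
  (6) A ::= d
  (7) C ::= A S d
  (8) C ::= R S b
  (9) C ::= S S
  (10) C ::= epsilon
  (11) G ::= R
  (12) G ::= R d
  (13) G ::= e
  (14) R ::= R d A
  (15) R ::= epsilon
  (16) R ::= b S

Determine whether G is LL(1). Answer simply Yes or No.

FIRST(S) = {epsilon, b, d, e}
FIRST(A) = {b, d, e}
FIRST(C) = {epsilon, b, d, e}
FIRST(G) = {epsilon, b, d, e}
FIRST(R) = {epsilon, b, d}
FOLLOW(S) = {$, b, d, e}
FOLLOW(A) = {b, d, e}
FOLLOW(C) = {$, b, d, e}
FOLLOW(G) = {b}
FOLLOW(R) = {b, d, e}
Cell M[A, b] receives both A ::= R b and A ::= G b — the grammar is not LL(1).

No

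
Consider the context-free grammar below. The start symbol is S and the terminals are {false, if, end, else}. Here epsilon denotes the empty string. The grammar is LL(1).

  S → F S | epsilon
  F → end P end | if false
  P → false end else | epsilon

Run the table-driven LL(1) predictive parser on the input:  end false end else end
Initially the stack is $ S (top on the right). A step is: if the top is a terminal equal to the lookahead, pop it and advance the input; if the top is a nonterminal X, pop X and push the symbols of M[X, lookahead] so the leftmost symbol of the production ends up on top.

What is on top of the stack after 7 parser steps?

step 1: stack=$ S  input=end false end else end $  — expand S → F S
step 2: stack=$ S F  input=end false end else end $  — expand F → end P end
step 3: stack=$ S end P end  input=end false end else end $  — match end
step 4: stack=$ S end P  input=false end else end $  — expand P → false end else
step 5: stack=$ S end else end false  input=false end else end $  — match false
step 6: stack=$ S end else end  input=end else end $  — match end
step 7: stack=$ S end else  input=else end $  — match else
Stack after step 7: $ S end (top = end).

end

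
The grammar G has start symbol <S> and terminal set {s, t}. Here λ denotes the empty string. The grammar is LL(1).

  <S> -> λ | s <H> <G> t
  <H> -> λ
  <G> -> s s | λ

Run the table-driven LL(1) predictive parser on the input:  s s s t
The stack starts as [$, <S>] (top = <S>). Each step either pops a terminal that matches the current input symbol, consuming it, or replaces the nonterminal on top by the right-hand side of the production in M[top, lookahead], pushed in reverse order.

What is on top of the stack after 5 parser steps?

     Stack          Input      Action
  1  $ <S>          s s s t $  expand <S> -> s <H> <G> t
  2  $ t <G> <H> s  s s s t $  match s
  3  $ t <G> <H>    s s t $    expand <H> -> λ
  4  $ t <G>        s s t $    expand <G> -> s s
  5  $ t s s        s s t $    match s
Stack after step 5: $ t s (top = s).

s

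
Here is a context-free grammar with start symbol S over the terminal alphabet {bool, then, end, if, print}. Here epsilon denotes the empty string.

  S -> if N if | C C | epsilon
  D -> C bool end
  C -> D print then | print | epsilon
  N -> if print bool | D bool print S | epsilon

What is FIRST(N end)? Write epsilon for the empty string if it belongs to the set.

{bool, end, if, print}

FIRST(S) = {epsilon, bool, if, print}  (via C C)
FIRST(D) = {bool, print}  (via C bool end)
FIRST(C) = {epsilon, bool, print}  (via D print then)
FIRST(N) = {epsilon, bool, if, print}  (via D bool print S)
FIRST(N end): take FIRST of each symbol in turn, carrying on past any symbol whose FIRST contains epsilon; result {bool, end, if, print}.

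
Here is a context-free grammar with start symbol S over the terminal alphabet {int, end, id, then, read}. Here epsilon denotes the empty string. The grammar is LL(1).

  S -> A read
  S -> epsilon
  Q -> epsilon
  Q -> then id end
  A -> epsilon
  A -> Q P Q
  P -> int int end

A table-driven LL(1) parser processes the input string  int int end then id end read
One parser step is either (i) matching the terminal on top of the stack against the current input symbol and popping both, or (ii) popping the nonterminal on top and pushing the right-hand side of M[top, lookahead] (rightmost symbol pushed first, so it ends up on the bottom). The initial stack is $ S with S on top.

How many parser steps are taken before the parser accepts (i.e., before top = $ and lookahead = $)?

step 1: stack=$ S  input=int int end then id end read $  — expand S -> A read
step 2: stack=$ read A  input=int int end then id end read $  — expand A -> Q P Q
step 3: stack=$ read Q P Q  input=int int end then id end read $  — expand Q -> epsilon
step 4: stack=$ read Q P  input=int int end then id end read $  — expand P -> int int end
step 5: stack=$ read Q end int int  input=int int end then id end read $  — match int
step 6: stack=$ read Q end int  input=int end then id end read $  — match int
step 7: stack=$ read Q end  input=end then id end read $  — match end
step 8: stack=$ read Q  input=then id end read $  — expand Q -> then id end
step 9: stack=$ read end id then  input=then id end read $  — match then
step 10: stack=$ read end id  input=id end read $  — match id
step 11: stack=$ read end  input=end read $  — match end
step 12: stack=$ read  input=read $  — match read
Accept reached after 12 steps.

12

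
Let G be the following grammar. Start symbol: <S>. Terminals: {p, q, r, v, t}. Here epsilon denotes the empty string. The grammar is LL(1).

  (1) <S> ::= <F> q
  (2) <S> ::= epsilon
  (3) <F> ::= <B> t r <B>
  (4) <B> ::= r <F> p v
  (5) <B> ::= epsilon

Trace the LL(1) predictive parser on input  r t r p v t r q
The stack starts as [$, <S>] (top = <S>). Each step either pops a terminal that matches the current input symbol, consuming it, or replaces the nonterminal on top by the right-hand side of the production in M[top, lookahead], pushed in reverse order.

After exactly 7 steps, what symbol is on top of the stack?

r

     Stack                        Input              Action
  1  $ <S>                        r t r p v t r q $  expand <S> ::= <F> q
  2  $ q <F>                      r t r p v t r q $  expand <F> ::= <B> t r <B>
  3  $ q <B> r t <B>              r t r p v t r q $  expand <B> ::= r <F> p v
  4  $ q <B> r t v p <F> r        r t r p v t r q $  match r
  5  $ q <B> r t v p <F>          t r p v t r q $    expand <F> ::= <B> t r <B>
  6  $ q <B> r t v p <B> r t <B>  t r p v t r q $    expand <B> ::= epsilon
  7  $ q <B> r t v p <B> r t      t r p v t r q $    match t
Stack after step 7: $ q <B> r t v p <B> r (top = r).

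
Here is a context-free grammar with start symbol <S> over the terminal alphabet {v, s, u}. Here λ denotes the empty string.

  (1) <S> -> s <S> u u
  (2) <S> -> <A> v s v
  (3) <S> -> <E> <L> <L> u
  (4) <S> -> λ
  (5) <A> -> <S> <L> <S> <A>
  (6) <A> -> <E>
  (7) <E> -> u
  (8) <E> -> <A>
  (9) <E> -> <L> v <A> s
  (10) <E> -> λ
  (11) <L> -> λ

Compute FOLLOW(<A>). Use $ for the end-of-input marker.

{s, u, v}

FIRST(<L>) = {λ}
FIRST(<S>) = {λ, s, u, v}  (via <A> v s v, <E> <L> <L> u)
FIRST(<A>) = {λ, s, u, v}  (via <S> <L> <S> <A>, <E>)
FIRST(<E>) = {λ, s, u, v}  (via <A>, <L> v <A> s)
FOLLOW(<S>) includes $ since <S> is the start symbol.
FOLLOW(<S>): in <S>->s <S> u u, <S> is followed by u u with FIRST {u}; in <A>-><S> <L> <S> <A> (occurrence 1), <S> is followed by <L> <S> <A> with FIRST {λ, s, u, v}; in <A>-><S> <L> <S> <A> (occurrence 1), the suffix after <S> is nullable, so FOLLOW(<S>) ⊇ FOLLOW(<A>) = {s, u, v}; in <A>-><S> <L> <S> <A> (occurrence 2), <S> is followed by <A> with FIRST {λ, s, u, v}; in <A>-><S> <L> <S> <A> (occurrence 2), the suffix after <S> is nullable, so FOLLOW(<S>) ⊇ FOLLOW(<A>) = {s, u, v}. Thus FOLLOW(<S>) = {$, s, u, v}.
FOLLOW(<A>): in <S>-><A> v s v, <A> is followed by v s v with FIRST {v}; in <A>-><S> <L> <S> <A>, the suffix after <A> is empty (adds nothing new); in <E>-><A>, the suffix after <A> is empty, so FOLLOW(<A>) ⊇ FOLLOW(<E>) = {s, u, v}; in <E>-><L> v <A> s, <A> is followed by s with FIRST {s}. Thus FOLLOW(<A>) = {s, u, v}.
FOLLOW(<E>): in <S>-><E> <L> <L> u, <E> is followed by <L> <L> u with FIRST {u}; in <A>-><E>, the suffix after <E> is empty, so FOLLOW(<E>) ⊇ FOLLOW(<A>) = {s, u, v}. Thus FOLLOW(<E>) = {s, u, v}.
FOLLOW(<L>): in <S>-><E> <L> <L> u (occurrence 1), <L> is followed by <L> u with FIRST {u}; in <S>-><E> <L> <L> u (occurrence 2), <L> is followed by u with FIRST {u}; in <A>-><S> <L> <S> <A>, <L> is followed by <S> <A> with FIRST {λ, s, u, v}; in <A>-><S> <L> <S> <A>, the suffix after <L> is nullable, so FOLLOW(<L>) ⊇ FOLLOW(<A>) = {s, u, v}; in <E>-><L> v <A> s, <L> is followed by v <A> s with FIRST {v}. Thus FOLLOW(<L>) = {s, u, v}.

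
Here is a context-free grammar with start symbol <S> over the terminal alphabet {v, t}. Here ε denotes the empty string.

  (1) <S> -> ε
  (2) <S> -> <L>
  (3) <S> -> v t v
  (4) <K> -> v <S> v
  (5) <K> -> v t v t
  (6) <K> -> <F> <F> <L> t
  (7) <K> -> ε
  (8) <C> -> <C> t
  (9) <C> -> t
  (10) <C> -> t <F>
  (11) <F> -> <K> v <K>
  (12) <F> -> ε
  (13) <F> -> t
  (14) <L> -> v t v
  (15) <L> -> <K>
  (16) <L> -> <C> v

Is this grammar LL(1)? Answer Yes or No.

FIRST(<S>) = {ε, t, v}
FIRST(<K>) = {ε, t, v}
FIRST(<C>) = {t}
FIRST(<F>) = {ε, t, v}
FIRST(<L>) = {ε, t, v}
FOLLOW(<S>) = {$, v}
FOLLOW(<K>) = {$, t, v}
FOLLOW(<C>) = {t, v}
FOLLOW(<F>) = {t, v}
FOLLOW(<L>) = {$, t, v}
Cell M[<C>, t] receives both <C> -> <C> t and <C> -> t and <C> -> t <F> — the grammar is not LL(1).

No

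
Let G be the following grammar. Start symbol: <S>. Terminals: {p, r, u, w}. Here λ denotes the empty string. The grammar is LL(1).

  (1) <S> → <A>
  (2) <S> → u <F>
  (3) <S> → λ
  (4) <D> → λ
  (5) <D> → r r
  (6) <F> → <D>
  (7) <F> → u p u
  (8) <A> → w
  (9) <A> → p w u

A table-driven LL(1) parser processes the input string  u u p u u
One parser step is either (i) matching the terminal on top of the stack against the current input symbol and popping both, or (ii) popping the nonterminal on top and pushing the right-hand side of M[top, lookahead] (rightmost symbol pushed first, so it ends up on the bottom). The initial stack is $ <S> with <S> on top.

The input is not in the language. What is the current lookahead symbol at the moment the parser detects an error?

     Stack    Input        Action
  1  $ <S>    u u p u u $  expand <S> → u <F>
  2  $ <F> u  u u p u u $  match u
  3  $ <F>    u p u u $    expand <F> → u p u
  4  $ u p u  u p u u $    match u
  5  $ u p    p u u $      match p
  6  $ u      u u $        match u
  7  $        u $          error: stack empty but input remains

u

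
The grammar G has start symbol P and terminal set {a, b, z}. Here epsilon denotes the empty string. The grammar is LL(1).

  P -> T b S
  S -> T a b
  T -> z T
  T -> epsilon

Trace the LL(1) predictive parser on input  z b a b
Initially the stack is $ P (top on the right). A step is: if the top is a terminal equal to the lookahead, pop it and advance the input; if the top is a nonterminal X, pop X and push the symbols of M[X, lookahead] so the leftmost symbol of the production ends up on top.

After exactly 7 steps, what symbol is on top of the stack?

step 1: stack=$ P  input=z b a b $  — expand P -> T b S
step 2: stack=$ S b T  input=z b a b $  — expand T -> z T
step 3: stack=$ S b T z  input=z b a b $  — match z
step 4: stack=$ S b T  input=b a b $  — expand T -> epsilon
step 5: stack=$ S b  input=b a b $  — match b
step 6: stack=$ S  input=a b $  — expand S -> T a b
step 7: stack=$ b a T  input=a b $  — expand T -> epsilon
Stack after step 7: $ b a (top = a).

a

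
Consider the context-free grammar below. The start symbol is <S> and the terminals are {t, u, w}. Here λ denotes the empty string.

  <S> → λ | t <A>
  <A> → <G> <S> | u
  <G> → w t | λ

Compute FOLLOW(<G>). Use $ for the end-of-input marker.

FIRST(<S>) = {λ, t}
FIRST(<G>) = {λ, w}
FIRST(<A>) = {λ, t, u, w}  (via <G> <S>)
FOLLOW(<S>) includes $ since <S> is the start symbol.
FOLLOW(<S>): in <A>→<G> <S>, the suffix after <S> is empty, so FOLLOW(<S>) ⊇ FOLLOW(<A>) = {$}. Thus FOLLOW(<S>) = {$}.
FOLLOW(<A>): in <S>→t <A>, the suffix after <A> is empty, so FOLLOW(<A>) ⊇ FOLLOW(<S>) = {$}. Thus FOLLOW(<A>) = {$}.
FOLLOW(<G>): in <A>→<G> <S>, <G> is followed by <S> with FIRST {λ, t}; in <A>→<G> <S>, the suffix after <G> is nullable, so FOLLOW(<G>) ⊇ FOLLOW(<A>) = {$}. Thus FOLLOW(<G>) = {$, t}.

{$, t}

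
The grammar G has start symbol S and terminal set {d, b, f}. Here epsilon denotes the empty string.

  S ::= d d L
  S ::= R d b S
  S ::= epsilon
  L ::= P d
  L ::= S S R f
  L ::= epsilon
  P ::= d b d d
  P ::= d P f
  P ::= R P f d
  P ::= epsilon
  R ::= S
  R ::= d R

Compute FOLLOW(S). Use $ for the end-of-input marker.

{$, d, f}

FIRST(S) = {epsilon, d}  (via R d b S)
FIRST(R) = {epsilon, d}  (via S)
FIRST(P) = {epsilon, d, f}  (via R P f d)
FIRST(L) = {epsilon, d, f}  (via P d, S S R f)
FOLLOW(S) includes $ since S is the start symbol.
FOLLOW(P): in L::=P d, P is followed by d with FIRST {d}; in P::=d P f, P is followed by f with FIRST {f}; in P::=R P f d, P is followed by f d with FIRST {f}. Thus FOLLOW(P) = {d, f}.
FOLLOW(R): in S::=R d b S, R is followed by d b S with FIRST {d}; in L::=S S R f, R is followed by f with FIRST {f}; in P::=R P f d, R is followed by P f d with FIRST {d, f}; in R::=d R, the suffix after R is empty (adds nothing new). Thus FOLLOW(R) = {d, f}.
FOLLOW(S): in S::=R d b S, the suffix after S is empty (adds nothing new); in L::=S S R f (occurrence 1), S is followed by S R f with FIRST {d, f}; in L::=S S R f (occurrence 2), S is followed by R f with FIRST {d, f}; in R::=S, the suffix after S is empty, so FOLLOW(S) ⊇ FOLLOW(R) = {d, f}. Thus FOLLOW(S) = {$, d, f}.
FOLLOW(L): in S::=d d L, the suffix after L is empty, so FOLLOW(L) ⊇ FOLLOW(S) = {$, d, f}. Thus FOLLOW(L) = {$, d, f}.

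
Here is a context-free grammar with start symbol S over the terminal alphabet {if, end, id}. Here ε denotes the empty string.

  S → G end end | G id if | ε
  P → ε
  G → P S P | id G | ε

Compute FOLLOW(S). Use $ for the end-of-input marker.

FIRST(P) = {ε}
FIRST(S) = {ε, end, id}  (via G end end, G id if)
FIRST(G) = {ε, end, id}  (via P S P)
FOLLOW(S) includes $ since S is the start symbol.
FOLLOW(G): in S→G end end, G is followed by end end with FIRST {end}; in S→G id if, G is followed by id if with FIRST {id}; in G→id G, the suffix after G is empty (adds nothing new). Thus FOLLOW(G) = {end, id}.
FOLLOW(S): in G→P S P, S is followed by P with FIRST {ε}; in G→P S P, the suffix after S is nullable, so FOLLOW(S) ⊇ FOLLOW(G) = {end, id}. Thus FOLLOW(S) = {$, end, id}.
FOLLOW(P): in G→P S P (occurrence 1), P is followed by S P with FIRST {ε, end, id}; in G→P S P (occurrence 1), the suffix after P is nullable, so FOLLOW(P) ⊇ FOLLOW(G) = {end, id}; in G→P S P (occurrence 2), the suffix after P is empty, so FOLLOW(P) ⊇ FOLLOW(G) = {end, id}. Thus FOLLOW(P) = {end, id}.

{$, end, id}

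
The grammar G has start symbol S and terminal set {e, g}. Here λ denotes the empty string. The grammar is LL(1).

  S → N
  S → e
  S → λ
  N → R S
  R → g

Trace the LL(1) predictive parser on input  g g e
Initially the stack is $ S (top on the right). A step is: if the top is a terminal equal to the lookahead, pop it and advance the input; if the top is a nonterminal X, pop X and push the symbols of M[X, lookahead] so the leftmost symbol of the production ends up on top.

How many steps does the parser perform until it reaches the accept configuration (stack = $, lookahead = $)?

      Stack  Input    Action
   1  $ S    g g e $  expand S → N
   2  $ N    g g e $  expand N → R S
   3  $ S R  g g e $  expand R → g
   4  $ S g  g g e $  match g
   5  $ S    g e $    expand S → N
   6  $ N    g e $    expand N → R S
   7  $ S R  g e $    expand R → g
   8  $ S g  g e $    match g
   9  $ S    e $      expand S → e
  10  $ e    e $      match e
Accept reached after 10 steps.

10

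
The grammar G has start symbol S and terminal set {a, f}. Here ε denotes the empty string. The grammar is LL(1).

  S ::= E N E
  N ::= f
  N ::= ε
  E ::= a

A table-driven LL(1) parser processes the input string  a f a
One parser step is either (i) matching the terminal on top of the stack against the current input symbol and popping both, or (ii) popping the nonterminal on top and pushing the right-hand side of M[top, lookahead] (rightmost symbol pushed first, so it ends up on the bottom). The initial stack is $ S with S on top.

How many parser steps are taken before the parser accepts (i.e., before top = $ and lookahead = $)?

step 1: stack=$ S  input=a f a $  — expand S ::= E N E
step 2: stack=$ E N E  input=a f a $  — expand E ::= a
step 3: stack=$ E N a  input=a f a $  — match a
step 4: stack=$ E N  input=f a $  — expand N ::= f
step 5: stack=$ E f  input=f a $  — match f
step 6: stack=$ E  input=a $  — expand E ::= a
step 7: stack=$ a  input=a $  — match a
Accept reached after 7 steps.

7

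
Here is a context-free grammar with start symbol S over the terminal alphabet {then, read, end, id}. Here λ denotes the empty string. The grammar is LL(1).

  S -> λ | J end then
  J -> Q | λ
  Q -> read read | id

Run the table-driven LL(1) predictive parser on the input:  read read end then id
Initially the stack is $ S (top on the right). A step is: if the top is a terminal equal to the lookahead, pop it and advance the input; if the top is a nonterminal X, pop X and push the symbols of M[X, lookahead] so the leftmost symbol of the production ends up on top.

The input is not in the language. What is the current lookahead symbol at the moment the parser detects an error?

id

     Stack                 Input                    Action
  1  $ S                   read read end then id $  expand S -> J end then
  2  $ then end J          read read end then id $  expand J -> Q
  3  $ then end Q          read read end then id $  expand Q -> read read
  4  $ then end read read  read read end then id $  match read
  5  $ then end read       read end then id $       match read
  6  $ then end            end then id $            match end
  7  $ then                then id $                match then
  8  $                     id $                     error: stack empty but input remains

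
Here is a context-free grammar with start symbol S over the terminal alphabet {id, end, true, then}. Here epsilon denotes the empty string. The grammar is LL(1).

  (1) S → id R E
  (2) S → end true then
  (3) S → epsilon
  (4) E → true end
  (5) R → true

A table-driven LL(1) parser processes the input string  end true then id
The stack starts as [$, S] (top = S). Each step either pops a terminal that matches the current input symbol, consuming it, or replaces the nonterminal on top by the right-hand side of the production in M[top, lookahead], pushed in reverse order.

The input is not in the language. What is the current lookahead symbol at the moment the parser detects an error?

id

step 1: stack=$ S  input=end true then id $  — expand S → end true then
step 2: stack=$ then true end  input=end true then id $  — match end
step 3: stack=$ then true  input=true then id $  — match true
step 4: stack=$ then  input=then id $  — match then
step 5: stack=$  input=id $  — error: stack empty but input remains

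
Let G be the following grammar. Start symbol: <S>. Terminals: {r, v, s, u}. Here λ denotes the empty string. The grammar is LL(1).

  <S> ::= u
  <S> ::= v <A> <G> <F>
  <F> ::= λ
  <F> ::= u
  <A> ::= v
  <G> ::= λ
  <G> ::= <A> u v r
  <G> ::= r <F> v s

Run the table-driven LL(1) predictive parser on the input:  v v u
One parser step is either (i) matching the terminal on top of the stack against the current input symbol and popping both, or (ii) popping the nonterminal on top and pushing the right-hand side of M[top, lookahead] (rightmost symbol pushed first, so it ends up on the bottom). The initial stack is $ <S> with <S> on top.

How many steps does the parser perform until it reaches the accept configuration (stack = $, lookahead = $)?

7

step 1: stack=$ <S>  input=v v u $  — expand <S> ::= v <A> <G> <F>
step 2: stack=$ <F> <G> <A> v  input=v v u $  — match v
step 3: stack=$ <F> <G> <A>  input=v u $  — expand <A> ::= v
step 4: stack=$ <F> <G> v  input=v u $  — match v
step 5: stack=$ <F> <G>  input=u $  — expand <G> ::= λ
step 6: stack=$ <F>  input=u $  — expand <F> ::= u
step 7: stack=$ u  input=u $  — match u
Accept reached after 7 steps.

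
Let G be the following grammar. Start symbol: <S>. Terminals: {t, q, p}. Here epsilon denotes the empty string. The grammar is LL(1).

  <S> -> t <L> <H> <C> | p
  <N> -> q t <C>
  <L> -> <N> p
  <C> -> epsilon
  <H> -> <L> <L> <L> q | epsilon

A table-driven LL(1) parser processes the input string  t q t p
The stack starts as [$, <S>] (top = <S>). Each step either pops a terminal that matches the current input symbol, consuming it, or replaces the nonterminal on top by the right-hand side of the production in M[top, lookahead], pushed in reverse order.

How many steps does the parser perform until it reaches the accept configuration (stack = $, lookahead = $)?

step 1: stack=$ <S>  input=t q t p $  — expand <S> -> t <L> <H> <C>
step 2: stack=$ <C> <H> <L> t  input=t q t p $  — match t
step 3: stack=$ <C> <H> <L>  input=q t p $  — expand <L> -> <N> p
step 4: stack=$ <C> <H> p <N>  input=q t p $  — expand <N> -> q t <C>
step 5: stack=$ <C> <H> p <C> t q  input=q t p $  — match q
step 6: stack=$ <C> <H> p <C> t  input=t p $  — match t
step 7: stack=$ <C> <H> p <C>  input=p $  — expand <C> -> epsilon
step 8: stack=$ <C> <H> p  input=p $  — match p
step 9: stack=$ <C> <H>  input=$  — expand <H> -> epsilon
step 10: stack=$ <C>  input=$  — expand <C> -> epsilon
Accept reached after 10 steps.

10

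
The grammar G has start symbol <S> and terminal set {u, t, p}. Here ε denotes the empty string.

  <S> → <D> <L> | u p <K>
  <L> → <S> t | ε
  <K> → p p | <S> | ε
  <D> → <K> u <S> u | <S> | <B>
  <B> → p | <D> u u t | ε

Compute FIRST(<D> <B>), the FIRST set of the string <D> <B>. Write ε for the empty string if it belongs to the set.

{ε, p, t, u}

FIRST(<S>): from <S>→<D> <L> we get {ε, p, t, u}; from <S>→u p <K> we get {u}. So FIRST(<S>) = {ε, p, t, u}.
FIRST(<L>): from <L>→<S> t we get {p, t, u}; from <L>→ε we get {ε}. So FIRST(<L>) = {ε, p, t, u}.
FIRST(<K>): from <K>→p p we get {p}; from <K>→<S> we get {ε, p, t, u}; from <K>→ε we get {ε}. So FIRST(<K>) = {ε, p, t, u}.
FIRST(<D>): from <D>→<K> u <S> u we get {p, t, u}; from <D>→<S> we get {ε, p, t, u}; from <D>→<B> we get {ε, p, t, u}. So FIRST(<D>) = {ε, p, t, u}.
FIRST(<B>): from <B>→p we get {p}; from <B>→<D> u u t we get {p, t, u}; from <B>→ε we get {ε}. So FIRST(<B>) = {ε, p, t, u}.
FIRST(<D> <B>): take FIRST of each symbol in turn, carrying on past any symbol whose FIRST contains ε; result {ε, p, t, u}.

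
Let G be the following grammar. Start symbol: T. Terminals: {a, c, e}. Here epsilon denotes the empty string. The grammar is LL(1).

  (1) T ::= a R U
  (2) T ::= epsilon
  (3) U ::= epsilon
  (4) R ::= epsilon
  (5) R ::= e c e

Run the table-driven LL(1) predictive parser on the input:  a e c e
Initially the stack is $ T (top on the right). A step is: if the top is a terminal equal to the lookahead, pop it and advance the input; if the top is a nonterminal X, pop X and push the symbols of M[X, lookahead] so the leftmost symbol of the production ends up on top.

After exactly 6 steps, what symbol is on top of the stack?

step 1: stack=$ T  input=a e c e $  — expand T ::= a R U
step 2: stack=$ U R a  input=a e c e $  — match a
step 3: stack=$ U R  input=e c e $  — expand R ::= e c e
step 4: stack=$ U e c e  input=e c e $  — match e
step 5: stack=$ U e c  input=c e $  — match c
step 6: stack=$ U e  input=e $  — match e
Stack after step 6: $ U (top = U).

U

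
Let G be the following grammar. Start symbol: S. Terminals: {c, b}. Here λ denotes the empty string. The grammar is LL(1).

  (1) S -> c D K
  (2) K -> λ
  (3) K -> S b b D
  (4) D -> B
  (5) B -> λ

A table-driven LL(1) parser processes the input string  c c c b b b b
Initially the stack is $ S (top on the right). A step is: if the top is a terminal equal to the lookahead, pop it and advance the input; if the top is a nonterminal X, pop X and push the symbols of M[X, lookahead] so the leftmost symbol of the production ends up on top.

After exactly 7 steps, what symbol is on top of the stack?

step 1: stack=$ S  input=c c c b b b b $  — expand S -> c D K
step 2: stack=$ K D c  input=c c c b b b b $  — match c
step 3: stack=$ K D  input=c c b b b b $  — expand D -> B
step 4: stack=$ K B  input=c c b b b b $  — expand B -> λ
step 5: stack=$ K  input=c c b b b b $  — expand K -> S b b D
step 6: stack=$ D b b S  input=c c b b b b $  — expand S -> c D K
step 7: stack=$ D b b K D c  input=c c b b b b $  — match c
Stack after step 7: $ D b b K D (top = D).

D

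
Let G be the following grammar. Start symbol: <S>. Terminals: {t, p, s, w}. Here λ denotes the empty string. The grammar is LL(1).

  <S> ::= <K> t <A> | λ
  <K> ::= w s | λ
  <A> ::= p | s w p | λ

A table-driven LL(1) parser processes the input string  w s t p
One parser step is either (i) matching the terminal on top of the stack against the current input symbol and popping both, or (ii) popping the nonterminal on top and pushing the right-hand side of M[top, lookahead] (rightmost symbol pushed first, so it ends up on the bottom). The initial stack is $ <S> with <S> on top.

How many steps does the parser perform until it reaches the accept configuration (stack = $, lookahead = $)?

step 1: stack=$ <S>  input=w s t p $  — expand <S> ::= <K> t <A>
step 2: stack=$ <A> t <K>  input=w s t p $  — expand <K> ::= w s
step 3: stack=$ <A> t s w  input=w s t p $  — match w
step 4: stack=$ <A> t s  input=s t p $  — match s
step 5: stack=$ <A> t  input=t p $  — match t
step 6: stack=$ <A>  input=p $  — expand <A> ::= p
step 7: stack=$ p  input=p $  — match p
Accept reached after 7 steps.

7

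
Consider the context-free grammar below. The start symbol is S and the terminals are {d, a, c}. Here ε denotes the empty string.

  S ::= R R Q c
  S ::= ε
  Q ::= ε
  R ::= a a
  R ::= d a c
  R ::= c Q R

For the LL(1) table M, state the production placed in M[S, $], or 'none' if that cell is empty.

FIRST(Q) = {ε}
FIRST(R) = {a, c, d}
FIRST(S) = {ε, a, c, d}  (via R R Q c)
FOLLOW(S) includes $ since S is the start symbol.
FOLLOW(S): S appears on no right-hand side. Thus FOLLOW(S) = {$}.
For S ::= R R Q c: FIRST(R R Q c) = {a, c, d}, so it goes in M[S, t] for t ∈ {a, c, d}.
For S ::= ε: FIRST(ε) = {ε}, so it goes in M[S, t] for t ∈ {}; since ε ∈ FIRST, also for every t ∈ FOLLOW(S) = {$}.

S ::= ε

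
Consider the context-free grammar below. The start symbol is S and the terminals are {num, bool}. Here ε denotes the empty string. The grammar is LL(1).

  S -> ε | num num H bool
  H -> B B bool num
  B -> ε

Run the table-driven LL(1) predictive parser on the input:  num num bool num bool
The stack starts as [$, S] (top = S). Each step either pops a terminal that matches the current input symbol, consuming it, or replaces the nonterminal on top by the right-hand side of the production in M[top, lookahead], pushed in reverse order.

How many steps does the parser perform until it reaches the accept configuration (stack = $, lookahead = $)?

step 1: stack=$ S  input=num num bool num bool $  — expand S -> num num H bool
step 2: stack=$ bool H num num  input=num num bool num bool $  — match num
step 3: stack=$ bool H num  input=num bool num bool $  — match num
step 4: stack=$ bool H  input=bool num bool $  — expand H -> B B bool num
step 5: stack=$ bool num bool B B  input=bool num bool $  — expand B -> ε
step 6: stack=$ bool num bool B  input=bool num bool $  — expand B -> ε
step 7: stack=$ bool num bool  input=bool num bool $  — match bool
step 8: stack=$ bool num  input=num bool $  — match num
step 9: stack=$ bool  input=bool $  — match bool
Accept reached after 9 steps.

9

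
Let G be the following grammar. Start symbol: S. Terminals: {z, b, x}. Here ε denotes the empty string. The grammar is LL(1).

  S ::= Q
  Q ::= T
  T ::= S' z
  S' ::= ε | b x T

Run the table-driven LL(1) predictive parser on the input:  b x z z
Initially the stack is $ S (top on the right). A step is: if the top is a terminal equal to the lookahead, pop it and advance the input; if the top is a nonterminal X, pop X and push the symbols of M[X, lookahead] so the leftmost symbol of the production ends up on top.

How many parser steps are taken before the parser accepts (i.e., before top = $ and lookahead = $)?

      Stack      Input      Action
   1  $ S        b x z z $  expand S ::= Q
   2  $ Q        b x z z $  expand Q ::= T
   3  $ T        b x z z $  expand T ::= S' z
   4  $ z S'     b x z z $  expand S' ::= b x T
   5  $ z T x b  b x z z $  match b
   6  $ z T x    x z z $    match x
   7  $ z T      z z $      expand T ::= S' z
   8  $ z z S'   z z $      expand S' ::= ε
   9  $ z z      z z $      match z
  10  $ z        z $        match z
Accept reached after 10 steps.

10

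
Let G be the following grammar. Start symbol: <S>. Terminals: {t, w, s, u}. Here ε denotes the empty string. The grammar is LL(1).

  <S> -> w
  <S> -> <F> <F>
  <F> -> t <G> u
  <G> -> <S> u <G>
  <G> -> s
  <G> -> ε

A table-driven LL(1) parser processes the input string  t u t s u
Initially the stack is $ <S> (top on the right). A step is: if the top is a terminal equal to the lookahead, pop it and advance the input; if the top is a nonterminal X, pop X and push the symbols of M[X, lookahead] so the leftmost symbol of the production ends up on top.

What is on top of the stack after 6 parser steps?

t

step 1: stack=$ <S>  input=t u t s u $  — expand <S> -> <F> <F>
step 2: stack=$ <F> <F>  input=t u t s u $  — expand <F> -> t <G> u
step 3: stack=$ <F> u <G> t  input=t u t s u $  — match t
step 4: stack=$ <F> u <G>  input=u t s u $  — expand <G> -> ε
step 5: stack=$ <F> u  input=u t s u $  — match u
step 6: stack=$ <F>  input=t s u $  — expand <F> -> t <G> u
Stack after step 6: $ u <G> t (top = t).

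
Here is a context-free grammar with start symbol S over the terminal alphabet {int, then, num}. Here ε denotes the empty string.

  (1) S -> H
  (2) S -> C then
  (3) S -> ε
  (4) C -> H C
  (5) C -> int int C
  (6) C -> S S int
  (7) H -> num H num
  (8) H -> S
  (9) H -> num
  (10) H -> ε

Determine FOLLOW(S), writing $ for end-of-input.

{$, int, num}

FIRST(S): from S->H we get {ε, int, num}; from S->C then we get {int, num}; from S->ε we get {ε}. So FIRST(S) = {ε, int, num}.
FIRST(H): from H->num H num we get {num}; from H->S we get {ε, int, num}; from H->num we get {num}; from H->ε we get {ε}. So FIRST(H) = {ε, int, num}.
FIRST(C): from C->H C we get {int, num}; from C->int int C we get {int}; from C->S S int we get {int, num}. So FIRST(C) = {int, num}.
FOLLOW(S) includes $ since S is the start symbol.
FOLLOW(C): in S->C then, C is followed by then with FIRST {then}; in C->H C, the suffix after C is empty (adds nothing new); in C->int int C, the suffix after C is empty (adds nothing new). Thus FOLLOW(C) = {then}.
FOLLOW(S): in C->S S int (occurrence 1), S is followed by S int with FIRST {int, num}; in C->S S int (occurrence 2), S is followed by int with FIRST {int}; in H->S, the suffix after S is empty, so FOLLOW(S) ⊇ FOLLOW(H) = {$, int, num}. Thus FOLLOW(S) = {$, int, num}.
FOLLOW(H): in S->H, the suffix after H is empty, so FOLLOW(H) ⊇ FOLLOW(S) = {$, int, num}; in C->H C, H is followed by C with FIRST {int, num}; in H->num H num, H is followed by num with FIRST {num}. Thus FOLLOW(H) = {$, int, num}.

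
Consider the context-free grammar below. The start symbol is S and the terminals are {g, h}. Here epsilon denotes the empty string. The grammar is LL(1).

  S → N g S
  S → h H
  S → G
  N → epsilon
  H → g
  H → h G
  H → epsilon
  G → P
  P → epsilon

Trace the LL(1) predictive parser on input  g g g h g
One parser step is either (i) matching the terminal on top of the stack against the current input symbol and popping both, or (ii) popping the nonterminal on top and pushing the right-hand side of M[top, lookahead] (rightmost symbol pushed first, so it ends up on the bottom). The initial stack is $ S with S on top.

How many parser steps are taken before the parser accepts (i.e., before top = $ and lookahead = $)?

step 1: stack=$ S  input=g g g h g $  — expand S → N g S
step 2: stack=$ S g N  input=g g g h g $  — expand N → epsilon
step 3: stack=$ S g  input=g g g h g $  — match g
step 4: stack=$ S  input=g g h g $  — expand S → N g S
step 5: stack=$ S g N  input=g g h g $  — expand N → epsilon
step 6: stack=$ S g  input=g g h g $  — match g
step 7: stack=$ S  input=g h g $  — expand S → N g S
step 8: stack=$ S g N  input=g h g $  — expand N → epsilon
step 9: stack=$ S g  input=g h g $  — match g
step 10: stack=$ S  input=h g $  — expand S → h H
step 11: stack=$ H h  input=h g $  — match h
step 12: stack=$ H  input=g $  — expand H → g
step 13: stack=$ g  input=g $  — match g
Accept reached after 13 steps.

13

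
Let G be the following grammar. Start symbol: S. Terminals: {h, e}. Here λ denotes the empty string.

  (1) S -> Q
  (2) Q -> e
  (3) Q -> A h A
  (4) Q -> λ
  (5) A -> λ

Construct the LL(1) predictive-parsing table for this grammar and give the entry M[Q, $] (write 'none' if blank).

Q -> λ

FIRST(A) = {λ}
FIRST(Q) = {λ, e, h}  (via A h A)
FIRST(S) = {λ, e, h}  (via Q)
FOLLOW(S) includes $ since S is the start symbol.
FOLLOW(S): S appears on no right-hand side. Thus FOLLOW(S) = {$}.
FOLLOW(Q): in S->Q, the suffix after Q is empty, so FOLLOW(Q) ⊇ FOLLOW(S) = {$}. Thus FOLLOW(Q) = {$}.
For Q -> e: FIRST(e) = {e}, so it goes in M[Q, t] for t ∈ {e}.
For Q -> A h A: FIRST(A h A) = {h}, so it goes in M[Q, t] for t ∈ {h}.
For Q -> λ: FIRST(λ) = {λ}, so it goes in M[Q, t] for t ∈ {}; since λ ∈ FIRST, also for every t ∈ FOLLOW(Q) = {$}.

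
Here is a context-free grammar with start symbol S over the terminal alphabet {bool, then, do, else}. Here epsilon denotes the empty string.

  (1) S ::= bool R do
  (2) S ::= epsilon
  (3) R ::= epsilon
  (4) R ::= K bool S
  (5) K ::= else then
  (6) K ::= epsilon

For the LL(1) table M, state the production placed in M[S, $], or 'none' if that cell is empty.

FIRST(S) = {epsilon, bool}
FIRST(K) = {epsilon, else}
FIRST(R) = {epsilon, bool, else}  (via K bool S)
FOLLOW(S) includes $ since S is the start symbol.
FOLLOW(R): in S::=bool R do, R is followed by do with FIRST {do}. Thus FOLLOW(R) = {do}.
FOLLOW(S): in R::=K bool S, the suffix after S is empty, so FOLLOW(S) ⊇ FOLLOW(R) = {do}. Thus FOLLOW(S) = {$, do}.
For S ::= bool R do: FIRST(bool R do) = {bool}, so it goes in M[S, t] for t ∈ {bool}.
For S ::= epsilon: FIRST(epsilon) = {epsilon}, so it goes in M[S, t] for t ∈ {}; since epsilon ∈ FIRST, also for every t ∈ FOLLOW(S) = {$, do}.

S ::= epsilon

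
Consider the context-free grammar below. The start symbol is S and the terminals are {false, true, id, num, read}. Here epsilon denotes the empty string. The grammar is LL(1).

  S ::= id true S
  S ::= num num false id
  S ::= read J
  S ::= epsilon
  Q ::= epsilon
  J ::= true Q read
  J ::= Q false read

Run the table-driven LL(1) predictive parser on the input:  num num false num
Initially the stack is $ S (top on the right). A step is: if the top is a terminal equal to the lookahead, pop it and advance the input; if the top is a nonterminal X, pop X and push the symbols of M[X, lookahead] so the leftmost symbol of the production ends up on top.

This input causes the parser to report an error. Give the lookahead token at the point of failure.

     Stack               Input                Action
  1  $ S                 num num false num $  expand S ::= num num false id
  2  $ id false num num  num num false num $  match num
  3  $ id false num      num false num $      match num
  4  $ id false          false num $          match false
  5  $ id                num $                error: top is terminal id but lookahead is num

num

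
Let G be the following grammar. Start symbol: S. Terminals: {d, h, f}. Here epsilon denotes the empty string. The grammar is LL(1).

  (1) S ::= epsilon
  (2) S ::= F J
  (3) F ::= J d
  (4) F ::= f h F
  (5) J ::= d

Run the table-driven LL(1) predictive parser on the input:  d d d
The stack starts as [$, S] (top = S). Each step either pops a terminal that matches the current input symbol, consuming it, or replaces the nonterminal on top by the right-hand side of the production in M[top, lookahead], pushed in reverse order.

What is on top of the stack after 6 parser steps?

     Stack    Input    Action
  1  $ S      d d d $  expand S ::= F J
  2  $ J F    d d d $  expand F ::= J d
  3  $ J d J  d d d $  expand J ::= d
  4  $ J d d  d d d $  match d
  5  $ J d    d d $    match d
  6  $ J      d $      expand J ::= d
Stack after step 6: $ d (top = d).

d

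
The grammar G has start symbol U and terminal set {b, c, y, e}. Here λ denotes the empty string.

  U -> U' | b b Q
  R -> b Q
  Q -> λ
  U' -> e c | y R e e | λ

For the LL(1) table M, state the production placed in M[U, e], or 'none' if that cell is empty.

U -> U'

FIRST(R): from R->b Q we get {b}. So FIRST(R) = {b}.
FIRST(Q): from Q->λ we get {λ}. So FIRST(Q) = {λ}.
FIRST(U'): from U'->e c we get {e}; from U'->y R e e we get {y}; from U'->λ we get {λ}. So FIRST(U') = {λ, e, y}.
FIRST(U): from U->U' we get {λ, e, y}; from U->b b Q we get {b}. So FIRST(U) = {λ, b, e, y}.
FOLLOW(U) includes $ since U is the start symbol.
FOLLOW(U): U appears on no right-hand side. Thus FOLLOW(U) = {$}.
For U -> U': FIRST(U') = {λ, e, y}, so it goes in M[U, t] for t ∈ {e, y}; since λ ∈ FIRST, also for every t ∈ FOLLOW(U) = {$}.
For U -> b b Q: FIRST(b b Q) = {b}, so it goes in M[U, t] for t ∈ {b}.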